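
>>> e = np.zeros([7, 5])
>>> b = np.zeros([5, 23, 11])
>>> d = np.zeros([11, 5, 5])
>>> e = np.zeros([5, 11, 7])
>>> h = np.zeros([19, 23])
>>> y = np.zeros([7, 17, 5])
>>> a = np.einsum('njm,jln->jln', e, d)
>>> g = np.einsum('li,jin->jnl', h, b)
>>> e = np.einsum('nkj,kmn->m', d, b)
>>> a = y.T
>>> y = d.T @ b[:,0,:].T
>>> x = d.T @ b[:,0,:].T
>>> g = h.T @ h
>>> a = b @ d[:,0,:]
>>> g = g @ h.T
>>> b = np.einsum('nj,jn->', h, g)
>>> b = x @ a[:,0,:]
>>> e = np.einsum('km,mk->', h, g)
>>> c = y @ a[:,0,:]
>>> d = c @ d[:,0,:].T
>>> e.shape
()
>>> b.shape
(5, 5, 5)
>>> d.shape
(5, 5, 11)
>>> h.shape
(19, 23)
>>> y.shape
(5, 5, 5)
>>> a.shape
(5, 23, 5)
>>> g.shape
(23, 19)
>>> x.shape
(5, 5, 5)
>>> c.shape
(5, 5, 5)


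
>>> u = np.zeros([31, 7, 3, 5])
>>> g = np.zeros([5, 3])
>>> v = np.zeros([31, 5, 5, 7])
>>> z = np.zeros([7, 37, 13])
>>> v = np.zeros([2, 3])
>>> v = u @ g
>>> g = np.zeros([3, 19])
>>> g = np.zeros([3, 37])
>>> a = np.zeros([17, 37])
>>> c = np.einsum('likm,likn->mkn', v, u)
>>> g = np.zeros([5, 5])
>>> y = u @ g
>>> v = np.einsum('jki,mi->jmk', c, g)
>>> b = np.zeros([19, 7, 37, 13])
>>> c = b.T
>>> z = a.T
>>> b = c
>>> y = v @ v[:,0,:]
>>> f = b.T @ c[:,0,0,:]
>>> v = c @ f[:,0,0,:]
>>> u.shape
(31, 7, 3, 5)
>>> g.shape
(5, 5)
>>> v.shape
(13, 37, 7, 19)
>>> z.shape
(37, 17)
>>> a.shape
(17, 37)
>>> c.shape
(13, 37, 7, 19)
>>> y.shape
(3, 5, 3)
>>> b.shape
(13, 37, 7, 19)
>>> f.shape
(19, 7, 37, 19)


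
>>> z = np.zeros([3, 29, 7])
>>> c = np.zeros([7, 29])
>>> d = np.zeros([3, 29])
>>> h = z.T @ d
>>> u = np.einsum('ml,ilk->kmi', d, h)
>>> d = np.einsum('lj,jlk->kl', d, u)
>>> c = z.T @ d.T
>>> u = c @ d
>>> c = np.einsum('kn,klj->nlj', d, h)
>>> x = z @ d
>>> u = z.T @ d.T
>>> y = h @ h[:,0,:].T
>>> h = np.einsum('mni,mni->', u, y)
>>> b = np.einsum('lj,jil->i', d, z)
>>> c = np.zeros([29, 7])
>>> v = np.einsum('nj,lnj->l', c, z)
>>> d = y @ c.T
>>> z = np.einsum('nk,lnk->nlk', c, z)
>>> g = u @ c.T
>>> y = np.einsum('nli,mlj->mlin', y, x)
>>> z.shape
(29, 3, 7)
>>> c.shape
(29, 7)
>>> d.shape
(7, 29, 29)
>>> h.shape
()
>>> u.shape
(7, 29, 7)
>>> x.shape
(3, 29, 3)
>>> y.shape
(3, 29, 7, 7)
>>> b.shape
(29,)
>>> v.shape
(3,)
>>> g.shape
(7, 29, 29)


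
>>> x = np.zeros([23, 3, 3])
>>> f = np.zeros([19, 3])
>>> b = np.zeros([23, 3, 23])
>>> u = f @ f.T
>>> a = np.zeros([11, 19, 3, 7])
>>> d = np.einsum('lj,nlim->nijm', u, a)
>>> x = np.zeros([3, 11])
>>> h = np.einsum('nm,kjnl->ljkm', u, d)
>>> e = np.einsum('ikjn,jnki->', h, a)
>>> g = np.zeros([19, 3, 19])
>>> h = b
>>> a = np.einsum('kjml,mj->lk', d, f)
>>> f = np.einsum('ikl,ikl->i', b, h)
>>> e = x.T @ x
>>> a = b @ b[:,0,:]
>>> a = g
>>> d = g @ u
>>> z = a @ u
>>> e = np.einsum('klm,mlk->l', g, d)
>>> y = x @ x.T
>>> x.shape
(3, 11)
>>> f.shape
(23,)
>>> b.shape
(23, 3, 23)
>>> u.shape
(19, 19)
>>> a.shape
(19, 3, 19)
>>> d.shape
(19, 3, 19)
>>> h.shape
(23, 3, 23)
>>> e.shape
(3,)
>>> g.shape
(19, 3, 19)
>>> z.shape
(19, 3, 19)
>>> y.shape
(3, 3)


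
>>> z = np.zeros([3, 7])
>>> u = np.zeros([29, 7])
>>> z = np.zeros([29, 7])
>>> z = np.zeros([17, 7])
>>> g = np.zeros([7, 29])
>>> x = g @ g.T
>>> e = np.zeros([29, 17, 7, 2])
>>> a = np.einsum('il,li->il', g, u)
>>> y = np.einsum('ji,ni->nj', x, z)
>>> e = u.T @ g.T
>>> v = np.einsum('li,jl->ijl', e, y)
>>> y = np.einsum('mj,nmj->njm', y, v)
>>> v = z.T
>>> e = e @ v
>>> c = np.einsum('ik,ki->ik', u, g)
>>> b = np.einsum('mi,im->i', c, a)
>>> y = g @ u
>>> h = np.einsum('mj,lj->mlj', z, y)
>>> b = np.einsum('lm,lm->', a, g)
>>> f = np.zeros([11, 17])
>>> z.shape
(17, 7)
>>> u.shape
(29, 7)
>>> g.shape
(7, 29)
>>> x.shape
(7, 7)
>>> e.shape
(7, 17)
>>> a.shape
(7, 29)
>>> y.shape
(7, 7)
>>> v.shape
(7, 17)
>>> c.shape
(29, 7)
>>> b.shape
()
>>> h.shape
(17, 7, 7)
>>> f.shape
(11, 17)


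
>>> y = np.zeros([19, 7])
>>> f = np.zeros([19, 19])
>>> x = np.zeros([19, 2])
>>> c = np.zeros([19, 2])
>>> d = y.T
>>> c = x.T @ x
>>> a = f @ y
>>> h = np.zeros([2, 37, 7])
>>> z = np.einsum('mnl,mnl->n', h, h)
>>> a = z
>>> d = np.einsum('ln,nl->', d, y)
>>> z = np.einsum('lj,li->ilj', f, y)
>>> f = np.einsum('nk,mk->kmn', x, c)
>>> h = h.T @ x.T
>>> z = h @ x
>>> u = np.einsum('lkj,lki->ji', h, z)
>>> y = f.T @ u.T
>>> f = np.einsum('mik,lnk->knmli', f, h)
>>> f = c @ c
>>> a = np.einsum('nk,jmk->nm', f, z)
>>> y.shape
(19, 2, 19)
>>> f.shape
(2, 2)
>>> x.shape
(19, 2)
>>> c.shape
(2, 2)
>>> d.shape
()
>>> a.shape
(2, 37)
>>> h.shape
(7, 37, 19)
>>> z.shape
(7, 37, 2)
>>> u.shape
(19, 2)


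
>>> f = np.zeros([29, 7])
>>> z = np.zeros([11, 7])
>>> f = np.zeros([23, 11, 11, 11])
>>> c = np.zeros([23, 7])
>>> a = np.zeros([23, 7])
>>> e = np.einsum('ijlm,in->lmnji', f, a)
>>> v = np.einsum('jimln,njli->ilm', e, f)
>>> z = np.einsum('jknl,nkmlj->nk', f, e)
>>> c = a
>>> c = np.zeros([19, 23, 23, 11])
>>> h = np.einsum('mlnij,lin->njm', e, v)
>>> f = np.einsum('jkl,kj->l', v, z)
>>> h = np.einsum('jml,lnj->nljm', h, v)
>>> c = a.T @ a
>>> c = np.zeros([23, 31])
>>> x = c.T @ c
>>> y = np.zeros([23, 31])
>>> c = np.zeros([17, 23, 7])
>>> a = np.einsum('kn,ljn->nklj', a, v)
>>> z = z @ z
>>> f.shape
(7,)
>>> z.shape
(11, 11)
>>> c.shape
(17, 23, 7)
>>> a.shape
(7, 23, 11, 11)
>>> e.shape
(11, 11, 7, 11, 23)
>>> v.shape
(11, 11, 7)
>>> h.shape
(11, 11, 7, 23)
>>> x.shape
(31, 31)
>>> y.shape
(23, 31)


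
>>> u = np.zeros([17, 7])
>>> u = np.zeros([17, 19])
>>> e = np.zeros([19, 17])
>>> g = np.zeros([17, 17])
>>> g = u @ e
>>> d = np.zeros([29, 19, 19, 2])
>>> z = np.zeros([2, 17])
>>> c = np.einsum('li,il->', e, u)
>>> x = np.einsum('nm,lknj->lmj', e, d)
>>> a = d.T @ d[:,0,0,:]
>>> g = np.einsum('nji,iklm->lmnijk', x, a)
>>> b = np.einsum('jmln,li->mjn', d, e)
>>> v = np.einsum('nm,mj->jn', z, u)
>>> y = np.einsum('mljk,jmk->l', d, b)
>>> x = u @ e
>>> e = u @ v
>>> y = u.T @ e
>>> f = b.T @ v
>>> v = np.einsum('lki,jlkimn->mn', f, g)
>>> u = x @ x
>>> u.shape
(17, 17)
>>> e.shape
(17, 2)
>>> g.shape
(19, 2, 29, 2, 17, 19)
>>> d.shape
(29, 19, 19, 2)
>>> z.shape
(2, 17)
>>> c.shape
()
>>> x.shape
(17, 17)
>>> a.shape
(2, 19, 19, 2)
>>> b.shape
(19, 29, 2)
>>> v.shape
(17, 19)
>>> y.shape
(19, 2)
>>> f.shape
(2, 29, 2)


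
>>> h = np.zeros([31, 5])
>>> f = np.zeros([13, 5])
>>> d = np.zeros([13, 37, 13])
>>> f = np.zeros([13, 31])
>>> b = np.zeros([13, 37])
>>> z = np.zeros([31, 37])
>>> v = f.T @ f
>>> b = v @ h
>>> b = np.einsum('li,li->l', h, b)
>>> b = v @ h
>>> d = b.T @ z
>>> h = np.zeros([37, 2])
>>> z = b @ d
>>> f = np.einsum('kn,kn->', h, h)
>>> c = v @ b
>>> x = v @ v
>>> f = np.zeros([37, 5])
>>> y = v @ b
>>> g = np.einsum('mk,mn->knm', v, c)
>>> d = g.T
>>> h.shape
(37, 2)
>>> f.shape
(37, 5)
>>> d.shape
(31, 5, 31)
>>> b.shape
(31, 5)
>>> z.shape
(31, 37)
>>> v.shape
(31, 31)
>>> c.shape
(31, 5)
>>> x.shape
(31, 31)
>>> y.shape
(31, 5)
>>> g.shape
(31, 5, 31)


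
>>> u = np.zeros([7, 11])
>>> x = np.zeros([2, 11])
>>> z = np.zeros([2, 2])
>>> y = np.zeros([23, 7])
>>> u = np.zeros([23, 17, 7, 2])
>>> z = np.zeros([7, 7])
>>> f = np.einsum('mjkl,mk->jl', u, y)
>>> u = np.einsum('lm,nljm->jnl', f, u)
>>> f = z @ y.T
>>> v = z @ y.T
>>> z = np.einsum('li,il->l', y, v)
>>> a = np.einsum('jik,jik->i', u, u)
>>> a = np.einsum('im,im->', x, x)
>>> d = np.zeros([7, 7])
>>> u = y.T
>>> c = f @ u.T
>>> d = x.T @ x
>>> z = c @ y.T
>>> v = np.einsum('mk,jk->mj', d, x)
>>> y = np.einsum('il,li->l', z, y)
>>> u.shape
(7, 23)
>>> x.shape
(2, 11)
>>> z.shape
(7, 23)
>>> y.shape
(23,)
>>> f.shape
(7, 23)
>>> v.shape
(11, 2)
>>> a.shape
()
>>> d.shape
(11, 11)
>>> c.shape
(7, 7)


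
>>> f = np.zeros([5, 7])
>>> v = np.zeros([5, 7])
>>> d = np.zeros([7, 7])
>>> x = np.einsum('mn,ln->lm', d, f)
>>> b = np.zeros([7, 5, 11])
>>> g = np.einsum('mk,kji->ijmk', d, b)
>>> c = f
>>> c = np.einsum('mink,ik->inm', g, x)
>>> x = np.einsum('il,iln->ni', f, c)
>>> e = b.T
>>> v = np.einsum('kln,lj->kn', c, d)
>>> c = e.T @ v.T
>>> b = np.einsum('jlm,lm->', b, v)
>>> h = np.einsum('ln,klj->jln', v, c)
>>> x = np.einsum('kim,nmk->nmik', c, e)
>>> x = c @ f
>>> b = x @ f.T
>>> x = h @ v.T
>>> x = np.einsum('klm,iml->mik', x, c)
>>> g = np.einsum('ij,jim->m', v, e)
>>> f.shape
(5, 7)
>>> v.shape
(5, 11)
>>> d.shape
(7, 7)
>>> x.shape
(5, 7, 5)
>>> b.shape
(7, 5, 5)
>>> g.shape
(7,)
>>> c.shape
(7, 5, 5)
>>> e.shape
(11, 5, 7)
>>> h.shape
(5, 5, 11)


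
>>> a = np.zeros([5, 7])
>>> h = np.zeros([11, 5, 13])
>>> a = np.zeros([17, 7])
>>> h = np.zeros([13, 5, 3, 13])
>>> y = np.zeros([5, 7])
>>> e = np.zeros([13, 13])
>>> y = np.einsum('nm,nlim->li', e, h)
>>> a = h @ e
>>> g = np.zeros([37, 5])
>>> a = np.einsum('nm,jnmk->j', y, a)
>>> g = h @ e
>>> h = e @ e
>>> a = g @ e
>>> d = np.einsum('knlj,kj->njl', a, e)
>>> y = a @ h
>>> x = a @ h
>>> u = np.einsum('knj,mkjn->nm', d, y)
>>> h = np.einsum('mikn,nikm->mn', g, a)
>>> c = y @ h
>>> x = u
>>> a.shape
(13, 5, 3, 13)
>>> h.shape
(13, 13)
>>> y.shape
(13, 5, 3, 13)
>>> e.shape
(13, 13)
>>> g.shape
(13, 5, 3, 13)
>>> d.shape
(5, 13, 3)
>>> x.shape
(13, 13)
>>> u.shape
(13, 13)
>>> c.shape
(13, 5, 3, 13)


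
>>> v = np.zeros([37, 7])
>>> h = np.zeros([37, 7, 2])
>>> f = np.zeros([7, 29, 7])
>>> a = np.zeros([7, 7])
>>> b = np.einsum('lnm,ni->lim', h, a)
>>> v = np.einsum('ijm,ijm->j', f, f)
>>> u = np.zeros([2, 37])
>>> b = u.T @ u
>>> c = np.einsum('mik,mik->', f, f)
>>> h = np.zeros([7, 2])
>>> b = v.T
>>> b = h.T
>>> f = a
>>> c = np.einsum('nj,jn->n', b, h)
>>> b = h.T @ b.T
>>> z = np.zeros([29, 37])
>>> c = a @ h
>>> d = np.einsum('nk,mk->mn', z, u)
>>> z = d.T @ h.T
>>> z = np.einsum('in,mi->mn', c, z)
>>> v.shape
(29,)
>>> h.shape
(7, 2)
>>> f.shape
(7, 7)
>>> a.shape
(7, 7)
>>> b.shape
(2, 2)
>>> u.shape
(2, 37)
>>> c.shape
(7, 2)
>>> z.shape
(29, 2)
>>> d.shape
(2, 29)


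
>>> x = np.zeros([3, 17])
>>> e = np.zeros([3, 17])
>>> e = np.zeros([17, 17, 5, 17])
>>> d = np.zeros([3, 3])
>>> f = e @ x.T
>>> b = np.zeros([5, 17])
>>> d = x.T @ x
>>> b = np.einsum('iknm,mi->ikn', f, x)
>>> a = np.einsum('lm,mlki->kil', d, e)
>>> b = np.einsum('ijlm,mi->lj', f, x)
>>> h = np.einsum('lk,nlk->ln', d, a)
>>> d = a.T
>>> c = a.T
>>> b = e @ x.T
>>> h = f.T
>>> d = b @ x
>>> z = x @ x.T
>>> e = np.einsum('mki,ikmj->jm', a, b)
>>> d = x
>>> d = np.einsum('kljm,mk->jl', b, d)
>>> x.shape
(3, 17)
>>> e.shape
(3, 5)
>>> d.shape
(5, 17)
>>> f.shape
(17, 17, 5, 3)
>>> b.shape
(17, 17, 5, 3)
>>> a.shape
(5, 17, 17)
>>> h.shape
(3, 5, 17, 17)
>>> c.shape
(17, 17, 5)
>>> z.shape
(3, 3)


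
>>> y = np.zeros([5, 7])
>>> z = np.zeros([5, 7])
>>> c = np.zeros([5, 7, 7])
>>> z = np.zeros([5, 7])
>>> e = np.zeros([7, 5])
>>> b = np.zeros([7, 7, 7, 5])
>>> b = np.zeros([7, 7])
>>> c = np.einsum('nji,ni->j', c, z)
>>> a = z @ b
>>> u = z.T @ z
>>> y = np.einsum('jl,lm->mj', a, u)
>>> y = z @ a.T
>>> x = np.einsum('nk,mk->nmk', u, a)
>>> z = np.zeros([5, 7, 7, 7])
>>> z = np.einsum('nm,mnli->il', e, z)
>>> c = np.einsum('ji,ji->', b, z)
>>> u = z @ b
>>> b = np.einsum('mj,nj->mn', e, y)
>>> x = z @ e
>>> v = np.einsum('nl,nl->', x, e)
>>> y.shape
(5, 5)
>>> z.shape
(7, 7)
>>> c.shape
()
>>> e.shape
(7, 5)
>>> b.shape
(7, 5)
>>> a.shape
(5, 7)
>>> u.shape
(7, 7)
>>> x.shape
(7, 5)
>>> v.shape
()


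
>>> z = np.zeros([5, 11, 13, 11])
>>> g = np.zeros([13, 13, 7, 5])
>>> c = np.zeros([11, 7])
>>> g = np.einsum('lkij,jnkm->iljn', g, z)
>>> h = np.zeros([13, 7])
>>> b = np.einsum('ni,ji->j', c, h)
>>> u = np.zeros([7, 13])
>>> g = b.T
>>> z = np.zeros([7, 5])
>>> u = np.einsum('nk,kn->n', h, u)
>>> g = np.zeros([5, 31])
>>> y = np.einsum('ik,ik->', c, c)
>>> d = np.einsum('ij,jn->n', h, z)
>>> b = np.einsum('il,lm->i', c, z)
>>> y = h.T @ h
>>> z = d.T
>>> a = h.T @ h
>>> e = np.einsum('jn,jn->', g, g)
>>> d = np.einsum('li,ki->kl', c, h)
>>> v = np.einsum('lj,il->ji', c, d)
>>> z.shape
(5,)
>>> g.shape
(5, 31)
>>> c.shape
(11, 7)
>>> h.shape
(13, 7)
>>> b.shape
(11,)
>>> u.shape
(13,)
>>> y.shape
(7, 7)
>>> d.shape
(13, 11)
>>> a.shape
(7, 7)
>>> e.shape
()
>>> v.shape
(7, 13)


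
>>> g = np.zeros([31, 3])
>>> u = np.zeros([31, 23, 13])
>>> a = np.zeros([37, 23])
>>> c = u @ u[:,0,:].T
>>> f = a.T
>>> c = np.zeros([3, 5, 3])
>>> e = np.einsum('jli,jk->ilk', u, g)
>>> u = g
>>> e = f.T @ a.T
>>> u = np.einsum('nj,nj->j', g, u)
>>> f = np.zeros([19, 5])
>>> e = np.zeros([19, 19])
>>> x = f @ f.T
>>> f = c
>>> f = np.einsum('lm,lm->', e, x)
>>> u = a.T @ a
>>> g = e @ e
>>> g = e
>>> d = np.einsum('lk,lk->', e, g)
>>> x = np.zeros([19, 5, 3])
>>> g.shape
(19, 19)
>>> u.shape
(23, 23)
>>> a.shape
(37, 23)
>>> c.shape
(3, 5, 3)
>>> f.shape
()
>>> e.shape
(19, 19)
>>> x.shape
(19, 5, 3)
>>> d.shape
()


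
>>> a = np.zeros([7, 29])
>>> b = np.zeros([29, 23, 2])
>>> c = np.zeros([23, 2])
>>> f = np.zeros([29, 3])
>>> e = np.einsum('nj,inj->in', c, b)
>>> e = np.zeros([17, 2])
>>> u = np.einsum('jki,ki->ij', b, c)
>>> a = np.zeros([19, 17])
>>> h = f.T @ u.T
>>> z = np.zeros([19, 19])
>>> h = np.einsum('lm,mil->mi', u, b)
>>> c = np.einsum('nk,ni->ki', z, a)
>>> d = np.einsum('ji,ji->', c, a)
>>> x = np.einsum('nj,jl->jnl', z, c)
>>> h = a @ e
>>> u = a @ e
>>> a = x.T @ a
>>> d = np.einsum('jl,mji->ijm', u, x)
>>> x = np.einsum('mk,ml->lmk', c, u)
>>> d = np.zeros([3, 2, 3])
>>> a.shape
(17, 19, 17)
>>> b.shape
(29, 23, 2)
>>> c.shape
(19, 17)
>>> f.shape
(29, 3)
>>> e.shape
(17, 2)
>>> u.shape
(19, 2)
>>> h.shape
(19, 2)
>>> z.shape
(19, 19)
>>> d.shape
(3, 2, 3)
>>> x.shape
(2, 19, 17)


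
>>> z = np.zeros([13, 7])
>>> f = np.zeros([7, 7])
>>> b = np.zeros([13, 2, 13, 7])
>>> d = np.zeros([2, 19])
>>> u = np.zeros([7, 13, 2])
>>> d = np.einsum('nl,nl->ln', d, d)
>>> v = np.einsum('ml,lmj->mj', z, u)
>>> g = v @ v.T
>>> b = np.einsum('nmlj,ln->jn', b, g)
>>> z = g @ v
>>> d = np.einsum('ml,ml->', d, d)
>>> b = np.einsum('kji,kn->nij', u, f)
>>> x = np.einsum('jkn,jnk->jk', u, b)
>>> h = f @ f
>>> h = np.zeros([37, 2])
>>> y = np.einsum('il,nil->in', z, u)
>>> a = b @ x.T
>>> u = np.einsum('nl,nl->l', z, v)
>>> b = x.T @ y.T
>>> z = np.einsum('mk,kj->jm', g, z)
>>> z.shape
(2, 13)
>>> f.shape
(7, 7)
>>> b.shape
(13, 13)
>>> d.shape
()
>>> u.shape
(2,)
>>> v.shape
(13, 2)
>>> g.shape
(13, 13)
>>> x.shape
(7, 13)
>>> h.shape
(37, 2)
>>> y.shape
(13, 7)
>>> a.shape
(7, 2, 7)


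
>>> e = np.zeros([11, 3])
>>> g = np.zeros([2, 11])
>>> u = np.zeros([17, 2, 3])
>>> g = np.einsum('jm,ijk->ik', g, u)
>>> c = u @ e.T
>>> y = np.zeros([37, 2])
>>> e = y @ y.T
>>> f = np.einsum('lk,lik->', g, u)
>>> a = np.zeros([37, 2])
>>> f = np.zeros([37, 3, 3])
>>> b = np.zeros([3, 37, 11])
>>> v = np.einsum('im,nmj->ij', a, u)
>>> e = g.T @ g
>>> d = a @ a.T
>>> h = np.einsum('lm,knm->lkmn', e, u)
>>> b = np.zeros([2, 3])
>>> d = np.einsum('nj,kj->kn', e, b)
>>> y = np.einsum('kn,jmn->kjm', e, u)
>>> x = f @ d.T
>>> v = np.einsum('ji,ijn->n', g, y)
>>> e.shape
(3, 3)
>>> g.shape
(17, 3)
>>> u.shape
(17, 2, 3)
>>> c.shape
(17, 2, 11)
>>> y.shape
(3, 17, 2)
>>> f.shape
(37, 3, 3)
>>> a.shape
(37, 2)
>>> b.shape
(2, 3)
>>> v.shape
(2,)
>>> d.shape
(2, 3)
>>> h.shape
(3, 17, 3, 2)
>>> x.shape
(37, 3, 2)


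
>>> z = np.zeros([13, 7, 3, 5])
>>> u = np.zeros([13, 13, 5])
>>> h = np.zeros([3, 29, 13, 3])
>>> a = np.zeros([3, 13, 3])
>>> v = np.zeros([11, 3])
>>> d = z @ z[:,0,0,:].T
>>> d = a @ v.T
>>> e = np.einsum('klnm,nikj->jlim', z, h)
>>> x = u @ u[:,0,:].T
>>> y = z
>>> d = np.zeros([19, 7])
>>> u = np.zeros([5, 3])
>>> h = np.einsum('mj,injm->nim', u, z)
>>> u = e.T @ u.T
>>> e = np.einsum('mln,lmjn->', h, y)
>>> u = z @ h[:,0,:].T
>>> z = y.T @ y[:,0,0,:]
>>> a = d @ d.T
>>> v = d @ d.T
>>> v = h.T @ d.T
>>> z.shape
(5, 3, 7, 5)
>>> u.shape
(13, 7, 3, 7)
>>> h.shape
(7, 13, 5)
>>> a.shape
(19, 19)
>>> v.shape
(5, 13, 19)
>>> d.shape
(19, 7)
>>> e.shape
()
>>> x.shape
(13, 13, 13)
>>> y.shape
(13, 7, 3, 5)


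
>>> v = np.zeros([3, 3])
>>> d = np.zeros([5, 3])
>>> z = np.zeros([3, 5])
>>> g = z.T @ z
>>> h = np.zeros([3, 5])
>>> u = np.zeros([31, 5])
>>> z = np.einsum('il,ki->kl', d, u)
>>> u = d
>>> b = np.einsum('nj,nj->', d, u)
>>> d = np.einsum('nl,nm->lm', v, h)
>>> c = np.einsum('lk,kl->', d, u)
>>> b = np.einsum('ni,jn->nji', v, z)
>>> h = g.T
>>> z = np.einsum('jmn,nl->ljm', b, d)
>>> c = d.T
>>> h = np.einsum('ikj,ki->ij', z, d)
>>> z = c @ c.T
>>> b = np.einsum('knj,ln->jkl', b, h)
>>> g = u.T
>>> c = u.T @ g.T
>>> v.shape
(3, 3)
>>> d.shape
(3, 5)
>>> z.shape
(5, 5)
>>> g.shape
(3, 5)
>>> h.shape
(5, 31)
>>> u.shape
(5, 3)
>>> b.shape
(3, 3, 5)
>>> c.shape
(3, 3)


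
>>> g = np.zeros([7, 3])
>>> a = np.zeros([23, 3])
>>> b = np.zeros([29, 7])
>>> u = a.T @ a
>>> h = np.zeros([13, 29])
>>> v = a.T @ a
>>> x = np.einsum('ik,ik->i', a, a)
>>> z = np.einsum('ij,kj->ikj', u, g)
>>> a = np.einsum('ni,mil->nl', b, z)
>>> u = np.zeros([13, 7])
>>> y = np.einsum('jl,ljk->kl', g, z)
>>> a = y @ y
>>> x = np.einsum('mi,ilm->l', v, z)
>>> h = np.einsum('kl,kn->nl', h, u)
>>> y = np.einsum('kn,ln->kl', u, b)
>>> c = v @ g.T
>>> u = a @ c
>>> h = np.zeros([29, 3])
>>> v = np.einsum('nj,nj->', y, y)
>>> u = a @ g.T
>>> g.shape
(7, 3)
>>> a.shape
(3, 3)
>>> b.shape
(29, 7)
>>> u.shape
(3, 7)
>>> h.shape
(29, 3)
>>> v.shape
()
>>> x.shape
(7,)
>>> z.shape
(3, 7, 3)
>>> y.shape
(13, 29)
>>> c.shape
(3, 7)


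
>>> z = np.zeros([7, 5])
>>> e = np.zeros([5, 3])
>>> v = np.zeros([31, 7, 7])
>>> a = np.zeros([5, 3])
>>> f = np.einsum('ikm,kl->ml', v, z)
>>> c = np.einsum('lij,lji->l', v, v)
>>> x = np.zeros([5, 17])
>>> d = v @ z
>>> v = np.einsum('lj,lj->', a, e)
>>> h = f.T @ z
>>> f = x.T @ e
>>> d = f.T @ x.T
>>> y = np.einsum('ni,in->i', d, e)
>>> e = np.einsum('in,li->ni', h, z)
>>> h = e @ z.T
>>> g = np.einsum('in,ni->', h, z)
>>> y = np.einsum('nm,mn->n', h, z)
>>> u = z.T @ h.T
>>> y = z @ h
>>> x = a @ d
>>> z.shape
(7, 5)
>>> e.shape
(5, 5)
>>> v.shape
()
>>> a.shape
(5, 3)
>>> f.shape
(17, 3)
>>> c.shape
(31,)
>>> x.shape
(5, 5)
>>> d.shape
(3, 5)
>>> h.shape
(5, 7)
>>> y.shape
(7, 7)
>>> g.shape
()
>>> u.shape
(5, 5)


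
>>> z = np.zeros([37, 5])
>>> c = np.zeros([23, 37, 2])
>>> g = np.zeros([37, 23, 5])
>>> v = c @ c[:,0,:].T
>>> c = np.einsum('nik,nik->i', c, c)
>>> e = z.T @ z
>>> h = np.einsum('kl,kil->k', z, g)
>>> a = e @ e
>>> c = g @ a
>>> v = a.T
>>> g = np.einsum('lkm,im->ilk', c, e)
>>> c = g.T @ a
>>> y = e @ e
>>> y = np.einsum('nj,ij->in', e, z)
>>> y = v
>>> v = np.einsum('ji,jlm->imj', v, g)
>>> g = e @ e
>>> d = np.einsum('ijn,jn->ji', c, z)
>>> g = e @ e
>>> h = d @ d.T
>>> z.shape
(37, 5)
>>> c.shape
(23, 37, 5)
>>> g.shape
(5, 5)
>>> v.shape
(5, 23, 5)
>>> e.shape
(5, 5)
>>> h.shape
(37, 37)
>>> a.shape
(5, 5)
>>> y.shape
(5, 5)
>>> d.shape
(37, 23)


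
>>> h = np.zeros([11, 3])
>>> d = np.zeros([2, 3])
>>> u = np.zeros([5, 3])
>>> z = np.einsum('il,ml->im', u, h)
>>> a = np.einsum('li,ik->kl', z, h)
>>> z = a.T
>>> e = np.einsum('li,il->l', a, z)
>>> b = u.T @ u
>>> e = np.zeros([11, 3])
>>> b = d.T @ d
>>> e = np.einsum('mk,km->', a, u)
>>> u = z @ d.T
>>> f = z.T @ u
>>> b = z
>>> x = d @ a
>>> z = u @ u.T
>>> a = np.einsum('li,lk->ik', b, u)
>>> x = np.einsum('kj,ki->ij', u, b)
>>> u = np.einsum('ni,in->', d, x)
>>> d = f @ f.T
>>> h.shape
(11, 3)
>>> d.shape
(3, 3)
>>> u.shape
()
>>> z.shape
(5, 5)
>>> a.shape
(3, 2)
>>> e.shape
()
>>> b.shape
(5, 3)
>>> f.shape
(3, 2)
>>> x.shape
(3, 2)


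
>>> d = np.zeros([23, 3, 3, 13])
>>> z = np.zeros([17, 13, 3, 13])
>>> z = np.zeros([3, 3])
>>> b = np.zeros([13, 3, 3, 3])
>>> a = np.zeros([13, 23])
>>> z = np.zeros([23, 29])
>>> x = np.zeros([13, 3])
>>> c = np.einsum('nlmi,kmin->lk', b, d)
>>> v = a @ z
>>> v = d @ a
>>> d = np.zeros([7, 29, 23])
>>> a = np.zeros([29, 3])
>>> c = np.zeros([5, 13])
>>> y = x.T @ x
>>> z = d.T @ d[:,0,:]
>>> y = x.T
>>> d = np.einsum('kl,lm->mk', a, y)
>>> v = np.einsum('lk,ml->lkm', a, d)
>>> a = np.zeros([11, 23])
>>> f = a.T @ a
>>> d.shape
(13, 29)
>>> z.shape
(23, 29, 23)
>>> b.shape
(13, 3, 3, 3)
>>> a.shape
(11, 23)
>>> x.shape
(13, 3)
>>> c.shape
(5, 13)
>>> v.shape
(29, 3, 13)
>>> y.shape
(3, 13)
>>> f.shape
(23, 23)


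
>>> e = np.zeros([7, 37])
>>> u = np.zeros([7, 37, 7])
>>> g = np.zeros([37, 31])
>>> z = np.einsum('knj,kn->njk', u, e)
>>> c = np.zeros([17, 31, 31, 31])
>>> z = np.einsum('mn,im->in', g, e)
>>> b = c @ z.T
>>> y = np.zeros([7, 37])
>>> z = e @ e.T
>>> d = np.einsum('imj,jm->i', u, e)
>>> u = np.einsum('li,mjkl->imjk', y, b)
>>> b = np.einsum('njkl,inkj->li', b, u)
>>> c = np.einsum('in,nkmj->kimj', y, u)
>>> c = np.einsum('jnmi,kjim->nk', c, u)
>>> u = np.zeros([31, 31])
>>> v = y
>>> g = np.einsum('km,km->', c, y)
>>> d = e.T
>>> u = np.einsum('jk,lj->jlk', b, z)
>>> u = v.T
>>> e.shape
(7, 37)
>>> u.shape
(37, 7)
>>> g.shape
()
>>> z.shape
(7, 7)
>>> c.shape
(7, 37)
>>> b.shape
(7, 37)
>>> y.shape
(7, 37)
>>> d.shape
(37, 7)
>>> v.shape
(7, 37)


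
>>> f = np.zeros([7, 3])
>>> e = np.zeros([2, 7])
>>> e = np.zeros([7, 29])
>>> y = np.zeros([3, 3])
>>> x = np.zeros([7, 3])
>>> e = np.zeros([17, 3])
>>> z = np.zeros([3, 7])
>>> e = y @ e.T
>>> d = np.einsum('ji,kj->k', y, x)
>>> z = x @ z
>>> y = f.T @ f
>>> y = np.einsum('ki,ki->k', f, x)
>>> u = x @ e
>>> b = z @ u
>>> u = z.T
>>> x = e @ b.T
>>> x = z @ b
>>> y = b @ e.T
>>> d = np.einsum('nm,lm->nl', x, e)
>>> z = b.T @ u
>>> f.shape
(7, 3)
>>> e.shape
(3, 17)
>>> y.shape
(7, 3)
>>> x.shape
(7, 17)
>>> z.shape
(17, 7)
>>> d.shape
(7, 3)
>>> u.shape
(7, 7)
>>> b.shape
(7, 17)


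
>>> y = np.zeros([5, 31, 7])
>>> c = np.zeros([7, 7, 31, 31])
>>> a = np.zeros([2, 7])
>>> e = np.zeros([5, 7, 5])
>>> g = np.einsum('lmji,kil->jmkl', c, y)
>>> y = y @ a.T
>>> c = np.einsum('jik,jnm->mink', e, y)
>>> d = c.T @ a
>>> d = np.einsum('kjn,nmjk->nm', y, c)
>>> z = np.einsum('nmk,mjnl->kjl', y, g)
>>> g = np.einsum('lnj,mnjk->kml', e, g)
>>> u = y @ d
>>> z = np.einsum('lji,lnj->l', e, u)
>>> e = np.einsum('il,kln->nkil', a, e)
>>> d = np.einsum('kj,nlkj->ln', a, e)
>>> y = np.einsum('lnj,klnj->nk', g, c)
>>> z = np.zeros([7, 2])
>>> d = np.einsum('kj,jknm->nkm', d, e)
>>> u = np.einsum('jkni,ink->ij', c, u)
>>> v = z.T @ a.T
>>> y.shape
(31, 2)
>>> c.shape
(2, 7, 31, 5)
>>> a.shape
(2, 7)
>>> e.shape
(5, 5, 2, 7)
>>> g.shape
(7, 31, 5)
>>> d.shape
(2, 5, 7)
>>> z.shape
(7, 2)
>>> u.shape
(5, 2)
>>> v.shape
(2, 2)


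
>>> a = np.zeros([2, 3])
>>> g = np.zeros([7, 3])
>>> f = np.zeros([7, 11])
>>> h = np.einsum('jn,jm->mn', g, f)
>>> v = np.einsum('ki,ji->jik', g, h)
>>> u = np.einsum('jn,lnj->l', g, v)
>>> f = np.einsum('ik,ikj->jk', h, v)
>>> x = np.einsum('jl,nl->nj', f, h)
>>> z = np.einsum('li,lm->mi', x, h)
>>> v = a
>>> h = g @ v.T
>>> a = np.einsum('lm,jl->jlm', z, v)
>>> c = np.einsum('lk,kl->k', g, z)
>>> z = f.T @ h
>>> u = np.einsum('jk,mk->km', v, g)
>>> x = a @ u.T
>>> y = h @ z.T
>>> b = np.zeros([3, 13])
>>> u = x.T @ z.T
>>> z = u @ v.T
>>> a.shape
(2, 3, 7)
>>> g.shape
(7, 3)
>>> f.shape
(7, 3)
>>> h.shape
(7, 2)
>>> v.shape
(2, 3)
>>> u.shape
(3, 3, 3)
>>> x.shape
(2, 3, 3)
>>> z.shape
(3, 3, 2)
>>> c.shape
(3,)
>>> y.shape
(7, 3)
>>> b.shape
(3, 13)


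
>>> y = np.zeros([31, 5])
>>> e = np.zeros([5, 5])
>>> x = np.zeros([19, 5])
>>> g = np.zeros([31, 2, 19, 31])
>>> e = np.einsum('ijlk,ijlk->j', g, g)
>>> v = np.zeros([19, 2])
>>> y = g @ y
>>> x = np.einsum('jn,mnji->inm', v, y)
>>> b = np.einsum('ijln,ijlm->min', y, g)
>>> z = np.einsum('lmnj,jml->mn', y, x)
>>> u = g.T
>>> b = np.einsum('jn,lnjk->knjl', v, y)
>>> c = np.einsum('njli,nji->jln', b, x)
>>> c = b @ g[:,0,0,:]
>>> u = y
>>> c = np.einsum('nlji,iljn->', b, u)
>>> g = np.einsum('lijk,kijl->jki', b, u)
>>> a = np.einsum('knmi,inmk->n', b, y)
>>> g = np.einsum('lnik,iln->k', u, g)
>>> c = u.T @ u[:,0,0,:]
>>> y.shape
(31, 2, 19, 5)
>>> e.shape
(2,)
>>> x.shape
(5, 2, 31)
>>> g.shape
(5,)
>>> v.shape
(19, 2)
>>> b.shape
(5, 2, 19, 31)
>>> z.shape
(2, 19)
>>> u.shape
(31, 2, 19, 5)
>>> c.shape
(5, 19, 2, 5)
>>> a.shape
(2,)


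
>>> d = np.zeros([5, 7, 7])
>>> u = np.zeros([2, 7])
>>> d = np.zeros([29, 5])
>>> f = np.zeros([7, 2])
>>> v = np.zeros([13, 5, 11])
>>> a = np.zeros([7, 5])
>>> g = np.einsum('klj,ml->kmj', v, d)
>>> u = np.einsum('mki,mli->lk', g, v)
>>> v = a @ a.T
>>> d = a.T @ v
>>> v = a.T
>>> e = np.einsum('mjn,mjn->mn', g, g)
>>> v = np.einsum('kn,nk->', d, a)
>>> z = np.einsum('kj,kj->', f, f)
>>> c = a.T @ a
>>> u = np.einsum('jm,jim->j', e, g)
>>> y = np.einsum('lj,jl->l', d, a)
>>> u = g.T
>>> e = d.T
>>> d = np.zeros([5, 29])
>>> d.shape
(5, 29)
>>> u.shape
(11, 29, 13)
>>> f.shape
(7, 2)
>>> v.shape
()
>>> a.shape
(7, 5)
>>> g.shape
(13, 29, 11)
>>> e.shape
(7, 5)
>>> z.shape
()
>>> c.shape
(5, 5)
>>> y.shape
(5,)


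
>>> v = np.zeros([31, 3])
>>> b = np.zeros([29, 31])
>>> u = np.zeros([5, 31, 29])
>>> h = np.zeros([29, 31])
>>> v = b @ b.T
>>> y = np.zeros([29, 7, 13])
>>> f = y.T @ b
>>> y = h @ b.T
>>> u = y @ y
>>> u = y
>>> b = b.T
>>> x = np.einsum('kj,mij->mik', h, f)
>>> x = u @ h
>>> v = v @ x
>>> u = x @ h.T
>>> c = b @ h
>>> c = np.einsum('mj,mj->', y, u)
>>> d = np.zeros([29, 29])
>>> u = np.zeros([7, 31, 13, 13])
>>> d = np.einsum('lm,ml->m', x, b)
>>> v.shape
(29, 31)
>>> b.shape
(31, 29)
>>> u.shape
(7, 31, 13, 13)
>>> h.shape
(29, 31)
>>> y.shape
(29, 29)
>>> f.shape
(13, 7, 31)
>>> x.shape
(29, 31)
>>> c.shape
()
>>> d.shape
(31,)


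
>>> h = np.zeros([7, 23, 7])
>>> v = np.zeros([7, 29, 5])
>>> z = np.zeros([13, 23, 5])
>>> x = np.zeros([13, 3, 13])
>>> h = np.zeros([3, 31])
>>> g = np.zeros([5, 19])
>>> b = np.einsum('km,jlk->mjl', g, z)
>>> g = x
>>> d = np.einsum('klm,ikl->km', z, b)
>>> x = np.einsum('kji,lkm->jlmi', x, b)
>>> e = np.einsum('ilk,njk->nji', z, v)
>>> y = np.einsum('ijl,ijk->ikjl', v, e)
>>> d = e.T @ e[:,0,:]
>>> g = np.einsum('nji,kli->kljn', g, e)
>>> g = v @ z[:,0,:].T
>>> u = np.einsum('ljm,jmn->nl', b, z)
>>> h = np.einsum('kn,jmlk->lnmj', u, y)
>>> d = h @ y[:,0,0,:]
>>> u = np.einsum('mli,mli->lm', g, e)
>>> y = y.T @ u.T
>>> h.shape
(29, 19, 13, 7)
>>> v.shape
(7, 29, 5)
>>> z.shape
(13, 23, 5)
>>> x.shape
(3, 19, 23, 13)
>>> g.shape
(7, 29, 13)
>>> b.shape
(19, 13, 23)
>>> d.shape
(29, 19, 13, 5)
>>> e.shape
(7, 29, 13)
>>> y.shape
(5, 29, 13, 29)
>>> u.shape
(29, 7)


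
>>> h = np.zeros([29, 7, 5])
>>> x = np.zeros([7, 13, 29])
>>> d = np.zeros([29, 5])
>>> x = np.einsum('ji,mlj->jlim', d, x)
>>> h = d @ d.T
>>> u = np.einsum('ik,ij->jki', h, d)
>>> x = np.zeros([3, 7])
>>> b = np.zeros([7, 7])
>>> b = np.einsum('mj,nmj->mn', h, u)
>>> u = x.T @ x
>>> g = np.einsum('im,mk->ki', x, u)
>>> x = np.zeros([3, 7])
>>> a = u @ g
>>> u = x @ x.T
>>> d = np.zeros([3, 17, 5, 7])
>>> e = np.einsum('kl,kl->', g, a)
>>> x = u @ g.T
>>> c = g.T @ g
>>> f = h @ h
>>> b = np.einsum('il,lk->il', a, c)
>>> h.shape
(29, 29)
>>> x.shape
(3, 7)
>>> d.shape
(3, 17, 5, 7)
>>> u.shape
(3, 3)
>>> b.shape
(7, 3)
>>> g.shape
(7, 3)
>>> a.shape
(7, 3)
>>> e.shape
()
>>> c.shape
(3, 3)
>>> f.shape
(29, 29)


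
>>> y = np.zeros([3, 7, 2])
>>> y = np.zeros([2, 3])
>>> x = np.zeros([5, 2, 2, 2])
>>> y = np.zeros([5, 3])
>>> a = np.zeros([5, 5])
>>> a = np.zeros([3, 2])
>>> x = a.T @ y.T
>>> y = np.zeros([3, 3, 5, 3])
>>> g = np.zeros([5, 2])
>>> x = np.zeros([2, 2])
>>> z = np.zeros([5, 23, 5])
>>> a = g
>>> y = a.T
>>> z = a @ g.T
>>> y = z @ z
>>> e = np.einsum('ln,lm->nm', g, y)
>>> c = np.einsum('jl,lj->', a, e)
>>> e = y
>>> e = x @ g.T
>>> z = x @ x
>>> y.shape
(5, 5)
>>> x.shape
(2, 2)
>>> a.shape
(5, 2)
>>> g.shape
(5, 2)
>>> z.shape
(2, 2)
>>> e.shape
(2, 5)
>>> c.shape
()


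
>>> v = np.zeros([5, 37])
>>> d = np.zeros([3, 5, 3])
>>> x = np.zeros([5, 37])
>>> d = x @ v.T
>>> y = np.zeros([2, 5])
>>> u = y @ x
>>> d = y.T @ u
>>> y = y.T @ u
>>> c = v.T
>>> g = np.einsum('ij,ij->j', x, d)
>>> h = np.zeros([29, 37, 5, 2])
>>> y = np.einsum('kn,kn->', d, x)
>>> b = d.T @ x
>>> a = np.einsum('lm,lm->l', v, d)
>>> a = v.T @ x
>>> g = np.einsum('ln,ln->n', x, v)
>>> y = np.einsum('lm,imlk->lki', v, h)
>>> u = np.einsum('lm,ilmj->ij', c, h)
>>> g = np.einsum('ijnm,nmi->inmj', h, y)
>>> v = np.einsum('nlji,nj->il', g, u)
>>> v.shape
(37, 5)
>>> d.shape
(5, 37)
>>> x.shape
(5, 37)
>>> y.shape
(5, 2, 29)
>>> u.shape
(29, 2)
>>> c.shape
(37, 5)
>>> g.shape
(29, 5, 2, 37)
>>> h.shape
(29, 37, 5, 2)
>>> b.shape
(37, 37)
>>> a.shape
(37, 37)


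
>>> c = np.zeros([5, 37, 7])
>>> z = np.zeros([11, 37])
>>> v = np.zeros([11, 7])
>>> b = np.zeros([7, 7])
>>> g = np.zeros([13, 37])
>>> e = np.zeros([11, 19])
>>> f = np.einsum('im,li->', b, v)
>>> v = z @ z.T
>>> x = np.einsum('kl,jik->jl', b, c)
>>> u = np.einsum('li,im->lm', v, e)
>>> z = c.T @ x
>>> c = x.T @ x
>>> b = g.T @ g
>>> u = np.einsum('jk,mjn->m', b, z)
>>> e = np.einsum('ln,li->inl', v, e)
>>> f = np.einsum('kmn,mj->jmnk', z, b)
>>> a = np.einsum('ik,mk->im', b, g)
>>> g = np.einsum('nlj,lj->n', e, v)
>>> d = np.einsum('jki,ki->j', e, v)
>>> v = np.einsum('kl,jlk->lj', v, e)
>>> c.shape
(7, 7)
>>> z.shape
(7, 37, 7)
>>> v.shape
(11, 19)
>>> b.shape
(37, 37)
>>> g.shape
(19,)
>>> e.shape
(19, 11, 11)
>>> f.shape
(37, 37, 7, 7)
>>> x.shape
(5, 7)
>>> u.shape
(7,)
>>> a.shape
(37, 13)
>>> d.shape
(19,)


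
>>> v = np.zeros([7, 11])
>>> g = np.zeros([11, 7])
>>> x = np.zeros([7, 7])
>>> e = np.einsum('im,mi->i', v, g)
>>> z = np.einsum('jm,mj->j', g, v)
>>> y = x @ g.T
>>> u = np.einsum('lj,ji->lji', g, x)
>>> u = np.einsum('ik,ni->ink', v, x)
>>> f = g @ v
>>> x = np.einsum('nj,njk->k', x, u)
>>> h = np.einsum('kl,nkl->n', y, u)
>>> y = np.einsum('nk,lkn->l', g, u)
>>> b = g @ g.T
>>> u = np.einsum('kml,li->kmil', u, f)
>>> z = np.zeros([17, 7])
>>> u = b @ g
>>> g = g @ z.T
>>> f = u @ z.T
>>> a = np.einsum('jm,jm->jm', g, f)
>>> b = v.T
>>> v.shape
(7, 11)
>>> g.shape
(11, 17)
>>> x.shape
(11,)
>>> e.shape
(7,)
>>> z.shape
(17, 7)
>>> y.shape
(7,)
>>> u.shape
(11, 7)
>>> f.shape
(11, 17)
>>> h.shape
(7,)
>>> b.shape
(11, 7)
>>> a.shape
(11, 17)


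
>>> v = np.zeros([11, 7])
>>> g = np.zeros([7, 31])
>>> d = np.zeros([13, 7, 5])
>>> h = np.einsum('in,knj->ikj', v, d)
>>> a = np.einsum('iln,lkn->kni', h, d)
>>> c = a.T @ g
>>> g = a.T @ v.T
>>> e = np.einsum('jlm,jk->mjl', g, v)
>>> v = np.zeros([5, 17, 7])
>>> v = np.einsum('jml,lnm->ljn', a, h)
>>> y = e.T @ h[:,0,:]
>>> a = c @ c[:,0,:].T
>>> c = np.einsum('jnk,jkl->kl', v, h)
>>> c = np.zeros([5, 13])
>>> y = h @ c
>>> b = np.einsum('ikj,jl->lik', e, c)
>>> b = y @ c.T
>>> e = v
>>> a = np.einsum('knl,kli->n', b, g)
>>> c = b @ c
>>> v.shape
(11, 7, 13)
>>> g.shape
(11, 5, 11)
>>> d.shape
(13, 7, 5)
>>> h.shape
(11, 13, 5)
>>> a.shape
(13,)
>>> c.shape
(11, 13, 13)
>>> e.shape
(11, 7, 13)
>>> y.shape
(11, 13, 13)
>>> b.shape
(11, 13, 5)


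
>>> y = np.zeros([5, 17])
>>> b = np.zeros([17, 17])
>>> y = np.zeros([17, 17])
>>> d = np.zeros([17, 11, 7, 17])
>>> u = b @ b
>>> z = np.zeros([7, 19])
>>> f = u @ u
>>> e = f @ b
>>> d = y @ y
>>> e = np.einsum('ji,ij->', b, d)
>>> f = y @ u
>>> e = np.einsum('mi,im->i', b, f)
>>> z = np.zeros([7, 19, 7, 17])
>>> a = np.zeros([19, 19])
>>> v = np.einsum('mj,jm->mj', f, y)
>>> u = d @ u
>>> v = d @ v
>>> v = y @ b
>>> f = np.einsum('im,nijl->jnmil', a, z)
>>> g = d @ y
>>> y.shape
(17, 17)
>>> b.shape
(17, 17)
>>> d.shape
(17, 17)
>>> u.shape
(17, 17)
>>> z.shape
(7, 19, 7, 17)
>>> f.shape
(7, 7, 19, 19, 17)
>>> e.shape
(17,)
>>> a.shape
(19, 19)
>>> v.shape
(17, 17)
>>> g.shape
(17, 17)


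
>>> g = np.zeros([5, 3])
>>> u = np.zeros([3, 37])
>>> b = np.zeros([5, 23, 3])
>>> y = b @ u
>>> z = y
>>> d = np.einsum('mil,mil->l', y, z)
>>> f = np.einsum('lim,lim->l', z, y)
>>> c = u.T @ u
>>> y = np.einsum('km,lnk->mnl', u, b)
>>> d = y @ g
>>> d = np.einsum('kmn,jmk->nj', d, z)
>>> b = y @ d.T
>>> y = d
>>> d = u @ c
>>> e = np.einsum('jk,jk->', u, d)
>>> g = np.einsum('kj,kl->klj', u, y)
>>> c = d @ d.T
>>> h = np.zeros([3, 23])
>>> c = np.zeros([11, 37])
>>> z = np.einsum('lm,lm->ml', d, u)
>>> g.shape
(3, 5, 37)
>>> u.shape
(3, 37)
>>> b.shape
(37, 23, 3)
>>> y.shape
(3, 5)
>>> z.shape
(37, 3)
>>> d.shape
(3, 37)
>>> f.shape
(5,)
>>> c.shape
(11, 37)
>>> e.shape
()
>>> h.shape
(3, 23)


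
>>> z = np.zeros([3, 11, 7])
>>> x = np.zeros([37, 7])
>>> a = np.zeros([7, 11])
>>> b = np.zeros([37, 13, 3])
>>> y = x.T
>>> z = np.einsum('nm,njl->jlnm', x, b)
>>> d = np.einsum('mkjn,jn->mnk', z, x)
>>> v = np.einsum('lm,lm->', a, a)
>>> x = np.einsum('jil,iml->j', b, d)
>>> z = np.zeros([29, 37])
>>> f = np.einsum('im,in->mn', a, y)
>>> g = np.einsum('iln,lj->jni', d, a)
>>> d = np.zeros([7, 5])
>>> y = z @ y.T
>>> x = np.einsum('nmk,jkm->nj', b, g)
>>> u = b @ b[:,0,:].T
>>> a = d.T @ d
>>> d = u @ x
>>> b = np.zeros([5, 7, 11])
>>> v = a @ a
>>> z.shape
(29, 37)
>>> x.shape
(37, 11)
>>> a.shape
(5, 5)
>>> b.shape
(5, 7, 11)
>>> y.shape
(29, 7)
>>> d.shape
(37, 13, 11)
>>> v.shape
(5, 5)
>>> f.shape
(11, 37)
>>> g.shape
(11, 3, 13)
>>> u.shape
(37, 13, 37)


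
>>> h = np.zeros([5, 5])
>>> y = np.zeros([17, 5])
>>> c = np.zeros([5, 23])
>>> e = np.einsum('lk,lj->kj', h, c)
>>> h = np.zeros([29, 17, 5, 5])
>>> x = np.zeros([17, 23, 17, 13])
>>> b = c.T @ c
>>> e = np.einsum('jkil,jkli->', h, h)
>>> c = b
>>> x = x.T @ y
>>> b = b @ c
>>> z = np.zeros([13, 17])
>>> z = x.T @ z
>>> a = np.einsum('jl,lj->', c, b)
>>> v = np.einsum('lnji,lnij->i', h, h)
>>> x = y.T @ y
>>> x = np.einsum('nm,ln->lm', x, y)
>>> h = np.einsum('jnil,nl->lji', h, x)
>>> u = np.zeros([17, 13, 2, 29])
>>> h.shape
(5, 29, 5)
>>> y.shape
(17, 5)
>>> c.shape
(23, 23)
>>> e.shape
()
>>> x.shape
(17, 5)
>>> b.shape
(23, 23)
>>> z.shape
(5, 23, 17, 17)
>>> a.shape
()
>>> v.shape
(5,)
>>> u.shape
(17, 13, 2, 29)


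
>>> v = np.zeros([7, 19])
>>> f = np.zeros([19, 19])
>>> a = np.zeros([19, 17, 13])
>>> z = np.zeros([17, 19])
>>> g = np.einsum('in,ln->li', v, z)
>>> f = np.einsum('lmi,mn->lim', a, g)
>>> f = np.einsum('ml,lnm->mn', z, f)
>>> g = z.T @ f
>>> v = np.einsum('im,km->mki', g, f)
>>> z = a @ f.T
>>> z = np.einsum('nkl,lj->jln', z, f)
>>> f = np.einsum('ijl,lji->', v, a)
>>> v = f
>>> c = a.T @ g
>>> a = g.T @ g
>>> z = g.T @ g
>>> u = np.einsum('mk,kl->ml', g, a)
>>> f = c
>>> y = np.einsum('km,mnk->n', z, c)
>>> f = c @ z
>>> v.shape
()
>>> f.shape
(13, 17, 13)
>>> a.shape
(13, 13)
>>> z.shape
(13, 13)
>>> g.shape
(19, 13)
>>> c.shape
(13, 17, 13)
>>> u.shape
(19, 13)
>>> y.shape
(17,)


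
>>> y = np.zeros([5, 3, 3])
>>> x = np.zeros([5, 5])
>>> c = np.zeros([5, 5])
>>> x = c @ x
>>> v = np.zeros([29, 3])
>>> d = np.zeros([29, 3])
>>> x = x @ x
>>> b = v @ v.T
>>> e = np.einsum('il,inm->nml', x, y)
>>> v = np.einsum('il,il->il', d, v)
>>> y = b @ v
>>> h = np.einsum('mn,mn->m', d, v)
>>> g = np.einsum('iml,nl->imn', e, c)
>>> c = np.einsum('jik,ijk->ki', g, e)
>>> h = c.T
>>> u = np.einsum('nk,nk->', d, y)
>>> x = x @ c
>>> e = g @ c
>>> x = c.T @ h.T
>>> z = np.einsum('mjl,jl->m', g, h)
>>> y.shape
(29, 3)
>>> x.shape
(3, 3)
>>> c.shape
(5, 3)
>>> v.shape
(29, 3)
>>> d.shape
(29, 3)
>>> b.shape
(29, 29)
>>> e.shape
(3, 3, 3)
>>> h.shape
(3, 5)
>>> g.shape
(3, 3, 5)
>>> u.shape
()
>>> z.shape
(3,)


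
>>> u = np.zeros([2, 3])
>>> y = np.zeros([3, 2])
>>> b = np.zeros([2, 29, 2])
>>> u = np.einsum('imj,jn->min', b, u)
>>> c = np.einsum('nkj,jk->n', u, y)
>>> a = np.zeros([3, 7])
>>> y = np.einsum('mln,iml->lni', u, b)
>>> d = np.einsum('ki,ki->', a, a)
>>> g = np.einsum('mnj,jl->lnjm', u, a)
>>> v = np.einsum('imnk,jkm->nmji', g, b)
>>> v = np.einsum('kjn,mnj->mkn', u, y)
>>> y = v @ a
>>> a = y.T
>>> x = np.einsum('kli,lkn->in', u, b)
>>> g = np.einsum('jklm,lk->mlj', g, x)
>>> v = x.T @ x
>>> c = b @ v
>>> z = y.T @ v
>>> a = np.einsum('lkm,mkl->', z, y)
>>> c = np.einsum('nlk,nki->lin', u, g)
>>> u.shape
(29, 2, 3)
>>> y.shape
(2, 29, 7)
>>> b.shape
(2, 29, 2)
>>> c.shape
(2, 7, 29)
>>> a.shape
()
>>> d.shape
()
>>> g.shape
(29, 3, 7)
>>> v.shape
(2, 2)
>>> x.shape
(3, 2)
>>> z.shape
(7, 29, 2)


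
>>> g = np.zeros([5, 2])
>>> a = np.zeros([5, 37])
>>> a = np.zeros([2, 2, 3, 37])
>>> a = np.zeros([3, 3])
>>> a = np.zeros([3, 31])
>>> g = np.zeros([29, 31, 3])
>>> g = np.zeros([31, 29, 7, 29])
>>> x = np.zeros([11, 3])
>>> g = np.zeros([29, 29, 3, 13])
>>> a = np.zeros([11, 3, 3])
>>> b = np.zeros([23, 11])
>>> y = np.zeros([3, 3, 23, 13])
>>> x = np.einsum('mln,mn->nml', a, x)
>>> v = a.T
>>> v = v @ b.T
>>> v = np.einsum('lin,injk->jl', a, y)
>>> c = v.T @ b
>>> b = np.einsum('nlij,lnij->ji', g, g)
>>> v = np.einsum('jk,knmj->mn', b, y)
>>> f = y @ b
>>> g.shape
(29, 29, 3, 13)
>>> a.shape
(11, 3, 3)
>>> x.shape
(3, 11, 3)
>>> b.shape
(13, 3)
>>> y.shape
(3, 3, 23, 13)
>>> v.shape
(23, 3)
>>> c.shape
(11, 11)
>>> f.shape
(3, 3, 23, 3)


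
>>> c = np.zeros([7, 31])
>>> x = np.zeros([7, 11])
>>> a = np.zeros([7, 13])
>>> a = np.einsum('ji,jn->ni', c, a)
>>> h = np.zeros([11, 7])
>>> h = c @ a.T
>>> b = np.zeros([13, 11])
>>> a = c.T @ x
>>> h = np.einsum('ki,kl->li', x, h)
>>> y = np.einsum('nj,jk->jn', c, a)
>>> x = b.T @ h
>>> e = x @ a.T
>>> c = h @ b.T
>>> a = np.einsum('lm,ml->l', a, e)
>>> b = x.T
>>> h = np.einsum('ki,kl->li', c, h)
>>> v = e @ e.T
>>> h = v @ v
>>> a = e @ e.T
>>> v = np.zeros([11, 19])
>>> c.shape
(13, 13)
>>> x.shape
(11, 11)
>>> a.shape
(11, 11)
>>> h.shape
(11, 11)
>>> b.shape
(11, 11)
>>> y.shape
(31, 7)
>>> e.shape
(11, 31)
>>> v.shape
(11, 19)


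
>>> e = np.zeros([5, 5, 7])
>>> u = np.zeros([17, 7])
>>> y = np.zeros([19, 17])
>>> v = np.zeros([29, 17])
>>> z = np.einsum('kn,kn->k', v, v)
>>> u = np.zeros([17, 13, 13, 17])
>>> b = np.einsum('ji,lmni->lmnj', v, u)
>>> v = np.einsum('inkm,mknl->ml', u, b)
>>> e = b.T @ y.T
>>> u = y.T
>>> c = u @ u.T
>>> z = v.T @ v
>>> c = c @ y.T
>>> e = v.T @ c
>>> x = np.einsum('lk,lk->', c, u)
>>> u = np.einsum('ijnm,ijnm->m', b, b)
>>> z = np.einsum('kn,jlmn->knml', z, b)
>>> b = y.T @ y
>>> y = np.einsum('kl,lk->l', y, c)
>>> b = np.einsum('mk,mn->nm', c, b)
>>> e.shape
(29, 19)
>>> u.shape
(29,)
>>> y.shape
(17,)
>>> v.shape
(17, 29)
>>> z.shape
(29, 29, 13, 13)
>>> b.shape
(17, 17)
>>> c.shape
(17, 19)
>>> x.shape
()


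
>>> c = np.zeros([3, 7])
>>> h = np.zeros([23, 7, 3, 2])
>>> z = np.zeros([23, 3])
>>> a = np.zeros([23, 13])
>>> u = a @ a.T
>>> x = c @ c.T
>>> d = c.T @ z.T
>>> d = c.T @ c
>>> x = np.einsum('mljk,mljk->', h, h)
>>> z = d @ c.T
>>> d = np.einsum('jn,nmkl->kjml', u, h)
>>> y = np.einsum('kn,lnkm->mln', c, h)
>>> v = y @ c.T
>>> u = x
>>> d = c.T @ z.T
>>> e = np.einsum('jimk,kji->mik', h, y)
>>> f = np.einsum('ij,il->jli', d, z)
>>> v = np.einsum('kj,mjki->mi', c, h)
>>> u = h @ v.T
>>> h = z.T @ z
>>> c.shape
(3, 7)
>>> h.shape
(3, 3)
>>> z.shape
(7, 3)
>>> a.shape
(23, 13)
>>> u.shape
(23, 7, 3, 23)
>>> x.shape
()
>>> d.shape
(7, 7)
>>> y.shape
(2, 23, 7)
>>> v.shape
(23, 2)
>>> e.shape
(3, 7, 2)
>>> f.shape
(7, 3, 7)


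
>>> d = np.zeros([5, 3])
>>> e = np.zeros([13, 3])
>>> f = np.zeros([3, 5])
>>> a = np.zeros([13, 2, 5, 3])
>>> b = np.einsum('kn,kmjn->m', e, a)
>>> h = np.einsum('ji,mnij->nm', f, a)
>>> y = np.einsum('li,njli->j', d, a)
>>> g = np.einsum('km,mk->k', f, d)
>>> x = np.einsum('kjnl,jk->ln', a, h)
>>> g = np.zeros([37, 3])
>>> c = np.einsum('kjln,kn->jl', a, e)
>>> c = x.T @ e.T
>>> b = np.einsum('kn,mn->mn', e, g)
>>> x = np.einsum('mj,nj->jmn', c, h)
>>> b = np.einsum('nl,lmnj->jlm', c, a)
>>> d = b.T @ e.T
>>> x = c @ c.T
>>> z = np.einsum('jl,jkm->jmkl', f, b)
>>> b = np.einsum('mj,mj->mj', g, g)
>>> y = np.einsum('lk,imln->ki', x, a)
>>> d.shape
(2, 13, 13)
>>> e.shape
(13, 3)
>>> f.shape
(3, 5)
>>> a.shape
(13, 2, 5, 3)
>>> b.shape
(37, 3)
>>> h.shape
(2, 13)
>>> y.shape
(5, 13)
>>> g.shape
(37, 3)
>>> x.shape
(5, 5)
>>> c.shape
(5, 13)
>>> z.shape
(3, 2, 13, 5)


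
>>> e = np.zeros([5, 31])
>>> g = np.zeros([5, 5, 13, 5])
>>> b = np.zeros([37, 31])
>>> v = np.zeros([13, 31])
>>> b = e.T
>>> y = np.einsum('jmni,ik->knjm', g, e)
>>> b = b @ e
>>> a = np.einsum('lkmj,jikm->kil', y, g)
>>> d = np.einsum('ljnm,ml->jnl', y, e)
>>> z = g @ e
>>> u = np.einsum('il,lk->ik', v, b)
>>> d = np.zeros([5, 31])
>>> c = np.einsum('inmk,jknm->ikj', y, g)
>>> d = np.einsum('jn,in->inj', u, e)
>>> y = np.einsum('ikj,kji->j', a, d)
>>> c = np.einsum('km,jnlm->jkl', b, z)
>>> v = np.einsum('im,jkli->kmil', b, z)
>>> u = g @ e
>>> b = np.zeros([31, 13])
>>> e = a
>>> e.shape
(13, 5, 31)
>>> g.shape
(5, 5, 13, 5)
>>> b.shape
(31, 13)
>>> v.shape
(5, 31, 31, 13)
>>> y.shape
(31,)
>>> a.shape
(13, 5, 31)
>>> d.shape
(5, 31, 13)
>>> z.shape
(5, 5, 13, 31)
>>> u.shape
(5, 5, 13, 31)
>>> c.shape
(5, 31, 13)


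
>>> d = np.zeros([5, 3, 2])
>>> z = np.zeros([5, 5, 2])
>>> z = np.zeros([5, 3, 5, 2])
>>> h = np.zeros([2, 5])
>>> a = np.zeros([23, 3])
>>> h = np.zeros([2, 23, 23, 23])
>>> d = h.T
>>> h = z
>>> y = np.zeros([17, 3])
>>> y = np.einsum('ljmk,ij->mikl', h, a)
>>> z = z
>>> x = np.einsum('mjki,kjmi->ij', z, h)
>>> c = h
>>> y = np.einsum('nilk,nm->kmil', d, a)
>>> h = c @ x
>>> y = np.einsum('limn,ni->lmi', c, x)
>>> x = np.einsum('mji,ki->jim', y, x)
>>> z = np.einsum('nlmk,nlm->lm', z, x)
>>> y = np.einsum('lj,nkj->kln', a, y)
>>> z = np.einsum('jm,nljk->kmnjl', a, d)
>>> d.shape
(23, 23, 23, 2)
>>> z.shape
(2, 3, 23, 23, 23)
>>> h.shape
(5, 3, 5, 3)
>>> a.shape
(23, 3)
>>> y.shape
(5, 23, 5)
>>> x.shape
(5, 3, 5)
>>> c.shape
(5, 3, 5, 2)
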